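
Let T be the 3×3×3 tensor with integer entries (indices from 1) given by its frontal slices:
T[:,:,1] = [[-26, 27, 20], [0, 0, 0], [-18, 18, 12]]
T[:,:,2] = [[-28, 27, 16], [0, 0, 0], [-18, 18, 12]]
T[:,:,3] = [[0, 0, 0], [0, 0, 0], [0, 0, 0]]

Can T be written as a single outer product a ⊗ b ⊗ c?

No

The mode-3 unfolding of T (rows indexed by k, columns by (i,j) = (1,1), (1,2), (1,3), (2,1), (2,2), (2,3), (3,1), (3,2), (3,3)) is [[-26, 27, 20, 0, 0, 0, -18, 18, 12], [-28, 27, 16, 0, 0, 0, -18, 18, 12], [0, 0, 0, 0, 0, 0, 0, 0, 0]].
There the 2×2 minor on rows k ∈ {1, 2}, columns (i,j) ∈ {(1,1), (1,2)} is det [[-26, 27], [-28, 27]] = 54 ≠ 0, so this unfolding has rank ≥ 2; CP rank is at least every unfolding rank, so rank(T) ≥ 2.
In particular rank(T) ≥ 2 > 1, so T is not rank-1.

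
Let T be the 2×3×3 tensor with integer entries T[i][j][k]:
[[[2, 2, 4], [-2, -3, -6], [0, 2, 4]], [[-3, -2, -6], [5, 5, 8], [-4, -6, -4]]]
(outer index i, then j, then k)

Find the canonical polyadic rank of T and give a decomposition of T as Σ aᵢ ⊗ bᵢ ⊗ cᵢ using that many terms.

Lower bound: the mode-3 unfolding of T (rows indexed by k, columns by (i,j) = (0,0), (0,1), (0,2), (1,0), (1,1), (1,2)) is [[2, -2, 0, -3, 5, -4], [2, -3, 2, -2, 5, -6], [4, -6, 4, -6, 8, -4]].
There the 3×3 minor on rows k ∈ {0, 1, 2}, columns (i,j) ∈ {(0,0), (0,1), (1,0)} is det [[2, -2, -3], [2, -3, -2], [4, -6, -6]] = 4 ≠ 0, so this unfolding has rank ≥ 3; CP rank is at least every unfolding rank, so rank(T) ≥ 3. (Unfolding ranks only ever bound the CP rank from below — rank(T) can be strictly larger than all of them — so the matching upper bound has to come from an explicit 3-term decomposition.)
Upper bound: T is a sum of 3 rank-1 terms, T = [1, -2] ⊗ [1, -1, 0] ⊗ [1, 0, 2] + [1, -1] ⊗ [1, -2, 2] ⊗ [1, 2, 2] + [1, 1] ⊗ [0, 1, -2] ⊗ [1, 1, 0] (one valid choice — decompositions are not unique — normalised so each a, b is primitive with positive first nonzero entry; check it by expanding all entries), so rank(T) ≤ 3.
These bounds meet, so rank(T) = 3.
Check entry T[0,2,1] = 2: (1)·(0)·(0) + (1)·(2)·(2) + (1)·(-2)·(1) = 2.

rank(T) = 3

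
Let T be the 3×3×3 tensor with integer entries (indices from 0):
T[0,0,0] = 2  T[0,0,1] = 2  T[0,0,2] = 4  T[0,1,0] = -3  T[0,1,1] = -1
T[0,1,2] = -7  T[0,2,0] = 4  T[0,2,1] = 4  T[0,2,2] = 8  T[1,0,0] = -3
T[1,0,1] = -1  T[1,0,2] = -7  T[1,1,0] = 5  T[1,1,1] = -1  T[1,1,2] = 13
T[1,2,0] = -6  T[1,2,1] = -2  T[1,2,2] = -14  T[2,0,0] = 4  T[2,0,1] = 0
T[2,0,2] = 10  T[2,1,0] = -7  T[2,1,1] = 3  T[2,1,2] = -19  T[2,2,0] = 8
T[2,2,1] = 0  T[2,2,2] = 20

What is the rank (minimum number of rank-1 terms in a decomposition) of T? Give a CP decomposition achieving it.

Lower bound: the mode-3 unfolding of T (rows indexed by k, columns by (i,j) = (0,0), (0,1), (0,2), (1,0), (1,1), (1,2), (2,0), (2,1), (2,2)) is [[2, -3, 4, -3, 5, -6, 4, -7, 8], [2, -1, 4, -1, -1, -2, 0, 3, 0], [4, -7, 8, -7, 13, -14, 10, -19, 20]].
There the 2×2 minor on rows k ∈ {0, 1}, columns (i,j) ∈ {(0,0), (0,1)} is det [[2, -3], [2, -1]] = 4 ≠ 0, so this unfolding has rank ≥ 2; CP rank is at least every unfolding rank, so rank(T) ≥ 2. (This is only a lower bound: in general the CP rank may exceed every unfolding rank, so we still need to exhibit 2 rank-1 terms summing to T.)
Upper bound — finding two terms. Write S_k = T[:,:,k] for the frontal slices: S₀ = [[2, -3, 4], [-3, 5, -6], [4, -7, 8]], S₁ = [[2, -1, 4], [-1, -1, -2], [0, 3, 0]], S₂ = [[4, -7, 8], [-7, 13, -14], [10, -19, 20]].
If T = a₁ ⊗ b₁ ⊗ c₁ + a₂ ⊗ b₂ ⊗ c₂ then each S_k = c₁[k]·a₁b₁ᵀ + c₂[k]·a₂b₂ᵀ. S₀ and S₁ are linearly independent, so a₁b₁ᵀ and a₂b₂ᵀ must span the same plane of matrices: they are the rank-1 matrices of the form x·S₀ + y·S₁.
The 2×2 minor of x·S₀ + y·S₁ on rows {0,1}, columns {0,1} is x² + 2·xy − 3·y² = (x + 3·y)(x − y), vanishing at (x:y) = (3:-1) and (1:1).
M₁ = 3·S₀ − S₁ = [[4, -8, 8], [-8, 16, -16], [12, -24, 24]] = 4·[1, -2, 3][1, -2, 2]ᵀ and M₂ = S₀ + S₁ = [[4, -4, 8], [-4, 4, -8], [4, -4, 8]] = 4·[1, -1, 1][1, -1, 2]ᵀ, so take a₁ = [1, -2, 3], b₁ = [1, -2, 2], a₂ = [1, -1, 1], b₂ = [1, -1, 2].
Each slice is an integer combination of E₁ = a₁b₁ᵀ and E₂ = a₂b₂ᵀ: S₀ = E₁ + E₂, S₁ = −E₁ + 3·E₂, S₂ = 3·E₁ + E₂; reading off coefficients, c₁ = [1, -1, 3] and c₂ = [1, 3, 1].
Hence T = [1, -2, 3] ⊗ [1, -2, 2] ⊗ [1, -1, 3] + [1, -1, 1] ⊗ [1, -1, 2] ⊗ [1, 3, 1], so rank(T) ≤ 2.
These bounds meet, so rank(T) = 2.

rank(T) = 2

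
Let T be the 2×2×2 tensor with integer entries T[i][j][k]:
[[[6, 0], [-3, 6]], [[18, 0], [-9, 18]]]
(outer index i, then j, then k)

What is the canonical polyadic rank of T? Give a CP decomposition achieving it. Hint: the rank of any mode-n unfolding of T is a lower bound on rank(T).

Lower bound: the mode-2 unfolding of T (rows indexed by j, columns by (i,k) = (0,0), (0,1), (1,0), (1,1)) is [[6, 0, 18, 0], [-3, 6, -9, 18]].
There the 2×2 minor on rows j ∈ {0, 1}, columns (i,k) ∈ {(0,0), (0,1)} is det [[6, 0], [-3, 6]] = 36 ≠ 0, so this unfolding has rank ≥ 2; CP rank is at least every unfolding rank, so rank(T) ≥ 2. (Unfolding ranks only ever bound the CP rank from below — rank(T) can be strictly larger than all of them — so the matching upper bound has to come from an explicit 2-term decomposition.)
Upper bound — finding two terms. Every mode-1 slice of T is a multiple of one matrix: T[i,:,:] = a[i]·M with a = [1, 3] and M = [[6, 0], [-3, 6]] (rows indexed by j, columns by k). So it suffices to write M as a sum of two rank-1 matrices.
Splitting M by its rows (j = 0, 1), M = [1, 0][6, 0]ᵀ + [0, 1][-3, 6]ᵀ.
Hence T = [1, 3] ⊗ [1, 0] ⊗ [6, 0] + [1, 3] ⊗ [0, 1] ⊗ [-3, 6], so rank(T) ≤ 2.
These bounds meet, so rank(T) = 2.

rank(T) = 2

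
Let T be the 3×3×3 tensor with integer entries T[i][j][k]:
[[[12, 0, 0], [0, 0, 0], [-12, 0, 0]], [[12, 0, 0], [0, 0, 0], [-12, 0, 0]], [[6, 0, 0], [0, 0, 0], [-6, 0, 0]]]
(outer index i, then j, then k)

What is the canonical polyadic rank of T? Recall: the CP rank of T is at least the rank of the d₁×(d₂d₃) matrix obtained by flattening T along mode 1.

1

Lower bound: T ≠ 0 (e.g. T[0,0,0] = 12), so rank(T) ≥ 1.
Upper bound: the mode-1 fibre T[:,0,0] = [12, 12, 6] gives a = [2, 2, 1] (primitive direction); the mode-2 fibre T[0,:,0] = [12, 0, -12] gives b = [1, 0, -1]; then c[k] = T[0,0,k] / (a[0]·b[0]) = [12, 0, 0] / 2 = [6, 0, 0].
Expanding [2, 2, 1] ⊗ [1, 0, -1] ⊗ [6, 0, 0] reproduces all 27 entries of T, so T = [2, 2, 1] ⊗ [1, 0, -1] ⊗ [6, 0, 0] and rank(T) ≤ 1.
These bounds meet, so rank(T) = 1.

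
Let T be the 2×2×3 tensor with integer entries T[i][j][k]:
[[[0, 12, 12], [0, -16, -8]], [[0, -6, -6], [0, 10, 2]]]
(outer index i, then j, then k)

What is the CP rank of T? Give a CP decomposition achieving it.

rank(T) = 2

Lower bound: the mode-2 unfolding of T (rows indexed by j, columns by (i,k) = (0,0), (0,1), (0,2), (1,0), (1,1), (1,2)) is [[0, 12, 12, 0, -6, -6], [0, -16, -8, 0, 10, 2]].
There the 2×2 minor on rows j ∈ {0, 1}, columns (i,k) ∈ {(0,1), (0,2)} is det [[12, 12], [-16, -8]] = 96 ≠ 0, so this unfolding has rank ≥ 2; CP rank is at least every unfolding rank, so rank(T) ≥ 2. (Unfolding ranks only ever bound the CP rank from below — rank(T) can be strictly larger than all of them — so the matching upper bound has to come from an explicit 2-term decomposition.)
Upper bound — finding two terms. Write S_k = T[:,:,k] for the frontal slices: S₀ = [[0, 0], [0, 0]], S₁ = [[12, -16], [-6, 10]], S₂ = [[12, -8], [-6, 2]].
If T = a₁ ⊗ b₁ ⊗ c₁ + a₂ ⊗ b₂ ⊗ c₂ then each S_k = c₁[k]·a₁b₁ᵀ + c₂[k]·a₂b₂ᵀ. S₁ and S₂ are linearly independent, so a₁b₁ᵀ and a₂b₂ᵀ must span the same plane of matrices: they are the rank-1 matrices of the form x·S₁ + y·S₂.
det(x·S₁ + y·S₂) is 24·x² − 24·y² = 24·(x − y)(x + y), vanishing at (x:y) = (1:1) and (1:-1).
M₁ = S₁ + S₂ = [[24, -24], [-12, 12]] = 12·[2, -1][1, -1]ᵀ and M₂ = S₁ − S₂ = [[0, -8], [0, 8]] = (-8)·[1, -1][0, 1]ᵀ, so take a₁ = [2, -1], b₁ = [1, -1], a₂ = [1, -1], b₂ = [0, 1].
Each slice is an integer combination of E₁ = a₁b₁ᵀ and E₂ = a₂b₂ᵀ: S₀ = 0, S₁ = 6·E₁ − 4·E₂, S₂ = 6·E₁ + 4·E₂; reading off coefficients, c₁ = [0, 6, 6] and c₂ = [0, -4, 4].
Hence T = [2, -1] ⊗ [1, -1] ⊗ [0, 6, 6] + [1, -1] ⊗ [0, 1] ⊗ [0, -4, 4], so rank(T) ≤ 2.
These bounds meet, so rank(T) = 2.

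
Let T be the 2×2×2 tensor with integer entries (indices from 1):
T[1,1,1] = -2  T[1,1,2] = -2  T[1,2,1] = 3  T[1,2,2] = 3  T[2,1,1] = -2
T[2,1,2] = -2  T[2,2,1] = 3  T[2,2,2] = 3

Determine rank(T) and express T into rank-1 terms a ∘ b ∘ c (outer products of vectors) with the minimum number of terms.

Lower bound: T ≠ 0 (e.g. T[1,1,1] = -2), so rank(T) ≥ 1.
Upper bound: the mode-1 fibre T[:,1,1] = [-2, -2] gives a = [1, 1] (primitive direction); the mode-2 fibre T[1,:,1] = [-2, 3] gives b = [2, -3]; then c[k] = T[1,1,k] / (a[1]·b[1]) = [-2, -2] / 2 = [-1, -1].
Expanding [1, 1] ∘ [2, -3] ∘ [-1, -1] reproduces all 8 entries of T, so T = [1, 1] ∘ [2, -3] ∘ [-1, -1] and rank(T) ≤ 1.
These bounds meet, so rank(T) = 1.

rank(T) = 1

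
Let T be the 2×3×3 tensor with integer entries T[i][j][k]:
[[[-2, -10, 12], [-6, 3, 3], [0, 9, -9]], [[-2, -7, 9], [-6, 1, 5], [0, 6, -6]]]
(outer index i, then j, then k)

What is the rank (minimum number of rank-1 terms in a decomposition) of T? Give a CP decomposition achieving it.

Lower bound: in the mode-3 unfolding of T (rows indexed by k, columns by (i,j)) the 2×2 minor on rows k ∈ {0, 1}, columns (i,j) ∈ {(0,0), (0,1)} is det [[-2, -6], [-10, 3]] = -66 ≠ 0, so that unfolding has rank ≥ 2 and hence rank(T) ≥ 2 (CP rank is at least every unfolding rank, though it can be larger).
Upper bound: with S_k = T[:,:,k], the two rank-1 terms a₁b₁ᵀ, a₂b₂ᵀ are the rank-1 members of the pencil x·S₀ + y·S₁.
The 2×2 minor of x·S₀ + y·S₁ on rows {0,1}, columns {0,1} is 22·xy + 11·y² = 11·(y)(2·x + y), vanishing at (x:y) = (1:0) and (1:-2).
M₁ = S₀ = [[-2, -6, 0], [-2, -6, 0]] = (-2)·[1, 1][1, 3, 0]ᵀ and M₂ = S₀ − 2·S₁ = [[18, -12, -18], [12, -8, -12]] = 2·[3, 2][3, -2, -3]ᵀ, so take a₁ = [1, 1], b₁ = [1, 3, 0], a₂ = [3, 2], b₂ = [3, -2, -3].
Each slice is an integer combination of E₁ = a₁b₁ᵀ and E₂ = a₂b₂ᵀ: S₀ = −2·E₁, S₁ = −E₁ − E₂, S₂ = 3·E₁ + E₂; reading off coefficients, c₁ = [-2, -1, 3] and c₂ = [0, -1, 1].
Hence T = [1, 1] ∘ [1, 3, 0] ∘ [-2, -1, 3] + [3, 2] ∘ [3, -2, -3] ∘ [0, -1, 1], so rank(T) ≤ 2.
These bounds meet, so rank(T) = 2.

rank(T) = 2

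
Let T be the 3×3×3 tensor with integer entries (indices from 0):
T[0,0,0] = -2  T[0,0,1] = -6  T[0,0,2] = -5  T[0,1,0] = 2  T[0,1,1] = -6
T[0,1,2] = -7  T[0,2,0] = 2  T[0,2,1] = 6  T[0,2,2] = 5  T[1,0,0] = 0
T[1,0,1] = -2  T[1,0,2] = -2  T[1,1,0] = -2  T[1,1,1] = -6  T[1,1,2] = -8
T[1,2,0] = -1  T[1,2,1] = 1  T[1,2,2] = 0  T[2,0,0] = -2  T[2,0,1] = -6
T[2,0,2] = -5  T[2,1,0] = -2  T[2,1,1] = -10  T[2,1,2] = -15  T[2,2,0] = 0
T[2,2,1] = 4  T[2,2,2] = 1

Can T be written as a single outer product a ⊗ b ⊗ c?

The mode-3 unfolding of T (rows indexed by k, columns by (i,j) = (0,0), (0,1), (0,2), (1,0), (1,1), (1,2), (2,0), (2,1), (2,2)) is [[-2, 2, 2, 0, -2, -1, -2, -2, 0], [-6, -6, 6, -2, -6, 1, -6, -10, 4], [-5, -7, 5, -2, -8, 0, -5, -15, 1]].
There the 3×3 minor on rows k ∈ {0, 1, 2}, columns (i,j) ∈ {(0,0), (0,1), (1,1)} is det [[-2, 2, -2], [-6, -6, -6], [-5, -7, -8]] = -72 ≠ 0, so this unfolding has rank ≥ 3; CP rank is at least every unfolding rank, so rank(T) ≥ 3.
In particular rank(T) ≥ 3 > 1, so T is not rank-1.

No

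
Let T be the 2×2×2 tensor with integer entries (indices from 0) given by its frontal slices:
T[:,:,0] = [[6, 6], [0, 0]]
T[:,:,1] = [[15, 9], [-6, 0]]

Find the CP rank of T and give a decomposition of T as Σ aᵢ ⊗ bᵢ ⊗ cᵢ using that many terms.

rank(T) = 2

Lower bound: the mode-3 unfolding of T (rows indexed by k, columns by (i,j) = (0,0), (0,1), (1,0), (1,1)) is [[6, 6, 0, 0], [15, 9, -6, 0]].
There the 2×2 minor on rows k ∈ {0, 1}, columns (i,j) ∈ {(0,0), (0,1)} is det [[6, 6], [15, 9]] = -36 ≠ 0, so this unfolding has rank ≥ 2; CP rank is at least every unfolding rank, so rank(T) ≥ 2. (Flattening ranks never certify an upper bound on CP rank; for that we must actually write T with 2 rank-1 terms.)
Upper bound — finding two terms. Write S_k = T[:,:,k] for the frontal slices: S₀ = [[6, 6], [0, 0]], S₁ = [[15, 9], [-6, 0]].
If T = a₁ ⊗ b₁ ⊗ c₁ + a₂ ⊗ b₂ ⊗ c₂ then each S_k = c₁[k]·a₁b₁ᵀ + c₂[k]·a₂b₂ᵀ. S₀ and S₁ are linearly independent, so a₁b₁ᵀ and a₂b₂ᵀ must span the same plane of matrices: they are the rank-1 matrices of the form x·S₀ + y·S₁.
det(x·S₀ + y·S₁) is 36·xy + 54·y² = 18·(2·x + 3·y)(y), vanishing at (x:y) = (3:-2) and (1:0).
M₁ = 3·S₀ − 2·S₁ = [[-12, 0], [12, 0]] = (-12)·[1, -1][1, 0]ᵀ and M₂ = S₀ = [[6, 6], [0, 0]] = 6·[1, 0][1, 1]ᵀ, so take a₁ = [1, -1], b₁ = [1, 0], a₂ = [1, 0], b₂ = [1, 1].
Each slice is an integer combination of E₁ = a₁b₁ᵀ and E₂ = a₂b₂ᵀ: S₀ = 6·E₂, S₁ = 6·E₁ + 9·E₂; reading off coefficients, c₁ = [0, 6] and c₂ = [6, 9].
Hence T = [1, -1] ⊗ [1, 0] ⊗ [0, 6] + [1, 0] ⊗ [1, 1] ⊗ [6, 9], so rank(T) ≤ 2.
These bounds meet, so rank(T) = 2.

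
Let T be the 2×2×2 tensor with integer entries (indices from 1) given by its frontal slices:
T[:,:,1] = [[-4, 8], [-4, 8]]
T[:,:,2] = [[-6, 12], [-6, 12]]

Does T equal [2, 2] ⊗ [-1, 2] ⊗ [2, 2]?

Reconstruct entry (1,1,2) from the claimed factors: Σₗ aₗ[1]bₗ[1]cₗ[2] = (2)·(-1)·(2) = -4, but T[1,1,2] = -6. The claim is false.

No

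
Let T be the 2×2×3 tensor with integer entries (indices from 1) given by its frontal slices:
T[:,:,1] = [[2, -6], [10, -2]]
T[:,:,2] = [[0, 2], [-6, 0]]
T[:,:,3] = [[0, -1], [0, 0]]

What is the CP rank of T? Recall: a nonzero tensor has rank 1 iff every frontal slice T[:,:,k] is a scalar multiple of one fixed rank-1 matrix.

3

Lower bound: the mode-3 unfolding of T (rows indexed by k, columns by (i,j) = (1,1), (1,2), (2,1), (2,2)) is [[2, -6, 10, -2], [0, 2, -6, 0], [0, -1, 0, 0]].
There the 3×3 minor on rows k ∈ {1, 2, 3}, columns (i,j) ∈ {(1,1), (1,2), (2,1)} is det [[2, -6, 10], [0, 2, -6], [0, -1, 0]] = -12 ≠ 0, so this unfolding has rank ≥ 3; CP rank is at least every unfolding rank, so rank(T) ≥ 3. (Unfolding ranks only ever bound the CP rank from below — rank(T) can be strictly larger than all of them — so the matching upper bound has to come from an explicit 3-term decomposition.)
Upper bound: T is a sum of 3 rank-1 terms, T = (1, -1) ⊗ (1, 1) ⊗ (-2, 2, 0) + (1, 0) ⊗ (0, 1) ⊗ (-2, -1, -1) + (1, 2) ⊗ (2, -1) ⊗ (2, -1, 0) (one valid choice — decompositions are not unique — normalised so each a, b is primitive with positive first nonzero entry; check it by expanding all entries), so rank(T) ≤ 3.
These bounds meet, so rank(T) = 3.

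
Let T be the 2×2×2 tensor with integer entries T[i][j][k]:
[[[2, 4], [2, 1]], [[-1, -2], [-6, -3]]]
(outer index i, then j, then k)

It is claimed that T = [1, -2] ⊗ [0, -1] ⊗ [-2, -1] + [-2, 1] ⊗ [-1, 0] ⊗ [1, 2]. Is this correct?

Reconstruct entry (1,1,0) from the claimed factors: Σₗ aₗ[1]bₗ[1]cₗ[0] = (-2)·(-1)·(-2) + (1)·(0)·(1) = -4, but T[1,1,0] = -6. The claim is false.

No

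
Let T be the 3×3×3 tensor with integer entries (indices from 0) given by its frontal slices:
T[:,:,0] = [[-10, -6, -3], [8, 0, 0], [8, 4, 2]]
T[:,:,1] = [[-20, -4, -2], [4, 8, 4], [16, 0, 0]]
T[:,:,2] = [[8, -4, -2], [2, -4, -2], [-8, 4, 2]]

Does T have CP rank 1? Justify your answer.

No

The mode-3 unfolding of T (rows indexed by k, columns by (i,j) = (0,0), (0,1), (0,2), (1,0), (1,1), (1,2), (2,0), (2,1), (2,2)) is [[-10, -6, -3, 8, 0, 0, 8, 4, 2], [-20, -4, -2, 4, 8, 4, 16, 0, 0], [8, -4, -2, 2, -4, -2, -8, 4, 2]].
There the 3×3 minor on rows k ∈ {0, 1, 2}, columns (i,j) ∈ {(0,0), (0,1), (1,0)} is det [[-10, -6, 8], [-20, -4, 4], [8, -4, 2]] = 384 ≠ 0, so this unfolding has rank ≥ 3; CP rank is at least every unfolding rank, so rank(T) ≥ 3.
In particular rank(T) ≥ 3 > 1, so T is not rank-1.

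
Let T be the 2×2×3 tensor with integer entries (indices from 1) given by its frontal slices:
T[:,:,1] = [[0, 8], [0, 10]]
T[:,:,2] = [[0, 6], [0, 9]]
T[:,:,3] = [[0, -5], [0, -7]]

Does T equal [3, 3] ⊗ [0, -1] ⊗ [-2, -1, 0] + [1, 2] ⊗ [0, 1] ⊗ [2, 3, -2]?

No

Reconstruct entry (1,2,3) from the claimed factors: Σₗ aₗ[1]bₗ[2]cₗ[3] = (3)·(-1)·(0) + (1)·(1)·(-2) = -2, but T[1,2,3] = -5. The claim is false.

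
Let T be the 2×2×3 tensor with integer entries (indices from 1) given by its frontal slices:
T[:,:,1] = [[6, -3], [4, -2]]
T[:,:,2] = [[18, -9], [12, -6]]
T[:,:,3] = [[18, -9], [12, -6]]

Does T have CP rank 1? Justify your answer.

Yes

If T = a ⊗ b ⊗ c then every fibre of T is a multiple of the corresponding factor, so read the factors off the fibres through the nonzero entry T[1,1,1] = 6.
The mode-1 fibre T[:,1,1] = [6, 4] gives a = (3, 2) (primitive direction); the mode-2 fibre T[1,:,1] = [6, -3] gives b = (2, -1); then c[k] = T[1,1,k] / (a[1]·b[1]) = [6, 18, 18] / 6 = (1, 3, 3).
Expanding (3, 2) ⊗ (2, -1) ⊗ (1, 3, 3) reproduces all 12 entries of T, so T = (3, 2) ⊗ (2, -1) ⊗ (1, 3, 3) and rank(T) ≤ 1.
Equivalently every frontal slice T[:,:,k] is c[k] times the rank-1 matrix (3, 2) ⊗ (2, -1). So T has rank 1 (it is nonzero).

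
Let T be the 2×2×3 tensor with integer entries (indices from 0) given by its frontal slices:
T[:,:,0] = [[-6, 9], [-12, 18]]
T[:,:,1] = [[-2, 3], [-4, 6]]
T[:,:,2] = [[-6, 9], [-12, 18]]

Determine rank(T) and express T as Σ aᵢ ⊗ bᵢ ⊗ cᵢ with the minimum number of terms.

Lower bound: T ≠ 0 (e.g. T[0,0,0] = -6), so rank(T) ≥ 1.
Upper bound: if T = a ⊗ b ⊗ c then every fibre of T is a multiple of the corresponding factor, so read the factors off the fibres through the nonzero entry T[0,0,0] = -6.
The mode-1 fibre T[:,0,0] = [-6, -12] gives a = [1, 2] (primitive direction); the mode-2 fibre T[0,:,0] = [-6, 9] gives b = [2, -3]; then c[k] = T[0,0,k] / (a[0]·b[0]) = [-6, -2, -6] / 2 = [-3, -1, -3].
Expanding [1, 2] ⊗ [2, -3] ⊗ [-3, -1, -3] reproduces all 12 entries of T, so T = [1, 2] ⊗ [2, -3] ⊗ [-3, -1, -3] and rank(T) ≤ 1.
These bounds meet, so rank(T) = 1.
Check entry T[0,1,0] = 9: (1)·(-3)·(-3) = 9.

rank(T) = 1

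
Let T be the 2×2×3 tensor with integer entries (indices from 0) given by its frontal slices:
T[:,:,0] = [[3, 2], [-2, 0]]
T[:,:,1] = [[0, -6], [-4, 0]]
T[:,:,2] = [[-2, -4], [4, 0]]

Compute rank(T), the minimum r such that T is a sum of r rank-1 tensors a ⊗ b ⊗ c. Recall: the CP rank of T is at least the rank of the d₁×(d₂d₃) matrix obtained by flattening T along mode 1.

Lower bound: in the mode-3 unfolding of T (rows indexed by k, columns by (i,j)) the 3×3 minor on rows k ∈ {0, 1, 2}, columns (i,j) ∈ {(0,0), (0,1), (1,0)} is det [[3, 2, -2], [0, -6, -4], [-2, -4, 4]] = -80 ≠ 0, so that unfolding has rank ≥ 3 and hence rank(T) ≥ 3 (CP rank is at least every unfolding rank, though it can be larger).
Upper bound: T is a sum of 3 rank-1 terms, T = (1, -2) ⊗ (1, 0) ⊗ (1, 2, -2) + (1, 0) ⊗ (0, 1) ⊗ (0, -4, -4) + (1, 0) ⊗ (1, 1) ⊗ (2, -2, 0) (written with every a and b primitive with positive leading entry and the scale carried by c; CP decompositions are not unique, and this one is verified by expanding entrywise), so rank(T) ≤ 3.
These bounds meet, so rank(T) = 3.

3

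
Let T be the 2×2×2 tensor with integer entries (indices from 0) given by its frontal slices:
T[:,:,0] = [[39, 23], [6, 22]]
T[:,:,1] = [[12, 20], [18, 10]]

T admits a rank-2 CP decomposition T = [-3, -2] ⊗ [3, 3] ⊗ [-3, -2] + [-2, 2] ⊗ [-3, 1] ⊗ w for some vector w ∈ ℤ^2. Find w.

Subtract the known terms from T to get the rank-1 residual R = [-2, 2] ⊗ [-3, 1] ⊗ w, so R[i,j,k] = a[i]·b[j]·w[k]. Pick indices with nonzero a[0]·b[0] = (-2)·(-3) = 6. Only the fibre through (0,0,·) is needed: R[0,0,:] = T[0,0,:] − Σₗ aₗ[0]bₗ[0]cₗ = [39, 12] − (-3)·(3)·[-3, -2] = [12, -6]. Then w[k] = R[0,0,k] / 6 for each k, giving w = [12, -6] / 6 = [2, -1].

w = [2, -1]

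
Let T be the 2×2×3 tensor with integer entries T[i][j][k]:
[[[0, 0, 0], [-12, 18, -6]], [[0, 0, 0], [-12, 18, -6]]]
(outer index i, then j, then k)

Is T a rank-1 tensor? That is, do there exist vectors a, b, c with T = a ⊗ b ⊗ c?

If T = a ⊗ b ⊗ c then every fibre of T is a multiple of the corresponding factor, so read the factors off the fibres through the nonzero entry T[0,1,0] = -12.
The mode-1 fibre T[:,1,0] = [-12, -12] gives a = [1, 1] (primitive direction); the mode-2 fibre T[0,:,0] = [0, -12] gives b = [0, 1]; then c[k] = T[0,1,k] / (a[0]·b[1]) = [-12, 18, -6] / 1 = [-12, 18, -6].
Expanding [1, 1] ⊗ [0, 1] ⊗ [-12, 18, -6] reproduces all 12 entries of T, so T = [1, 1] ⊗ [0, 1] ⊗ [-12, 18, -6] and rank(T) ≤ 1.
Equivalently every frontal slice T[:,:,k] is c[k] times the rank-1 matrix [1, 1] ⊗ [0, 1]. So T has rank 1 (it is nonzero).

Yes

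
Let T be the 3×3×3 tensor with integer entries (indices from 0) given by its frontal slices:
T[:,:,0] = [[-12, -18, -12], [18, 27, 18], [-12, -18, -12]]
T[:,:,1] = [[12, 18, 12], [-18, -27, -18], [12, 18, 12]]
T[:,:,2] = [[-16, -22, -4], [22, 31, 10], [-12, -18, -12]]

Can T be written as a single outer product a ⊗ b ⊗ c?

No

The mode-3 unfolding of T (rows indexed by k, columns by (i,j) = (0,0), (0,1), (0,2), (1,0), (1,1), (1,2), (2,0), (2,1), (2,2)) is [[-12, -18, -12, 18, 27, 18, -12, -18, -12], [12, 18, 12, -18, -27, -18, 12, 18, 12], [-16, -22, -4, 22, 31, 10, -12, -18, -12]].
There the 2×2 minor on rows k ∈ {0, 2}, columns (i,j) ∈ {(0,0), (0,1)} is det [[-12, -18], [-16, -22]] = -24 ≠ 0, so this unfolding has rank ≥ 2; CP rank is at least every unfolding rank, so rank(T) ≥ 2.
In particular rank(T) ≥ 2 > 1, so T is not rank-1.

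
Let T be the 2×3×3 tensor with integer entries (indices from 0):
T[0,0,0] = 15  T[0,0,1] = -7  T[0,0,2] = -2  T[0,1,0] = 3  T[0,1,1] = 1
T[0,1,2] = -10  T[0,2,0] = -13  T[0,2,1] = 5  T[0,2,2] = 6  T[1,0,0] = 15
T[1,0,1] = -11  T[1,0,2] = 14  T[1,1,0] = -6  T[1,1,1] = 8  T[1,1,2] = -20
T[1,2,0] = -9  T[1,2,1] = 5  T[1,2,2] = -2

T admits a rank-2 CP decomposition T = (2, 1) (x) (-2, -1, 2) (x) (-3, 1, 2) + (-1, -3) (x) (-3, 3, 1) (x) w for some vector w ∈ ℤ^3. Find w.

w = (1, -1, 2)

Subtract the known terms from T to get the rank-1 residual R = (-1, -3) (x) (-3, 3, 1) (x) w, so R[i,j,k] = a[i]·b[j]·w[k]. Pick indices with nonzero a[0]·b[0] = (-1)·(-3) = 3. Only the fibre through (0,0,·) is needed: R[0,0,:] = T[0,0,:] − Σₗ aₗ[0]bₗ[0]cₗ = [15, -7, -2] − (2)·(-2)·(-3, 1, 2) = [3, -3, 6]. Then w[k] = R[0,0,k] / 3 for each k, giving w = [3, -3, 6] / 3 = (1, -1, 2).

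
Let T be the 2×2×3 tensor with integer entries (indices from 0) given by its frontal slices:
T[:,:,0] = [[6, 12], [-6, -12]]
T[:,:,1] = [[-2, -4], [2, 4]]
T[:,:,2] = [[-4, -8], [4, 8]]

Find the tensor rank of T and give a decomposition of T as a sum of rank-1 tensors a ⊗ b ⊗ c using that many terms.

rank(T) = 1

Lower bound: T ≠ 0 (e.g. T[0,0,0] = 6), so rank(T) ≥ 1.
Upper bound: the mode-1 fibre T[:,0,0] = [6, -6] gives a = [1, -1] (primitive direction); the mode-2 fibre T[0,:,0] = [6, 12] gives b = [1, 2]; then c[k] = T[0,0,k] / (a[0]·b[0]) = [6, -2, -4] / 1 = [6, -2, -4].
Expanding [1, -1] ⊗ [1, 2] ⊗ [6, -2, -4] reproduces all 12 entries of T, so T = [1, -1] ⊗ [1, 2] ⊗ [6, -2, -4] and rank(T) ≤ 1.
These bounds meet, so rank(T) = 1.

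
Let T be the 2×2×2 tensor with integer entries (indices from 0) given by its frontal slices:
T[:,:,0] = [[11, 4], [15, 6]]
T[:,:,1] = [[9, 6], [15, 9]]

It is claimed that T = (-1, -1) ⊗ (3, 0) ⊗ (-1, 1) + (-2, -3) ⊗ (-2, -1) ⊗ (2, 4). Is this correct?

Reconstruct entry (0,0,1) from the claimed factors: Σₗ aₗ[0]bₗ[0]cₗ[1] = (-1)·(3)·(1) + (-2)·(-2)·(4) = 13, but T[0,0,1] = 9. The claim is false.

No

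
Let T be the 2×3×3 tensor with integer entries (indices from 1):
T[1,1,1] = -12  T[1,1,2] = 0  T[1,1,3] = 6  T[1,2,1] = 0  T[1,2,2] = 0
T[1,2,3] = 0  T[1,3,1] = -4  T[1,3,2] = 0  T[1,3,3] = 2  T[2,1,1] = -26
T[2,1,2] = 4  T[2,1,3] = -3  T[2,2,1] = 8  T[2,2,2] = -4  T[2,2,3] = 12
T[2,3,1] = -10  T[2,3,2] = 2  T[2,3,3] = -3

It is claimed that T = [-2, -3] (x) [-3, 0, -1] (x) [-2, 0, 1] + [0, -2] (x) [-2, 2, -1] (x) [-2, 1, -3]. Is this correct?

Reconstruct entrywise from the claimed factors. For example, T[1,2,3] = 0 and Σₗ aₗ[1]bₗ[2]cₗ[3] = (-2)·(0)·(1) + (0)·(2)·(-3) = 0; checking all 18 entries, every one matches. The claim holds.

Yes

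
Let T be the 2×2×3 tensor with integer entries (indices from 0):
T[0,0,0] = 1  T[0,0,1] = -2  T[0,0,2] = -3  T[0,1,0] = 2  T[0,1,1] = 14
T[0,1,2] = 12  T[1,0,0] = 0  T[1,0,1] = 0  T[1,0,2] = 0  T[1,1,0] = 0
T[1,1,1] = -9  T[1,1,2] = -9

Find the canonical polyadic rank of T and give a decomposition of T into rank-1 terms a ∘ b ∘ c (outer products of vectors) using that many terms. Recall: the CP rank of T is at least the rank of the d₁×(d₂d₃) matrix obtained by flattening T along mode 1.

Lower bound: in the mode-1 unfolding of T (rows indexed by i, columns by (j,k)) the 2×2 minor on rows i ∈ {0, 1}, columns (j,k) ∈ {(0,0), (1,1)} is det [[1, 14], [0, -9]] = -9 ≠ 0, so that unfolding has rank ≥ 2 and hence rank(T) ≥ 2 (CP rank is at least every unfolding rank, though it can be larger).
Upper bound: with S_k = T[:,:,k], the two rank-1 terms a₁b₁ᵀ, a₂b₂ᵀ are the rank-1 members of the pencil x·S₀ + y·S₁.
det(x·S₀ + y·S₁) is −9·xy + 18·y² = (-9)·(x − 2·y)(y), vanishing at (x:y) = (2:1) and (1:0).
M₁ = 2·S₀ + S₁ = [[0, 18], [0, -9]] = 9·(2, -1)(0, 1)ᵀ and M₂ = S₀ = [[1, 2], [0, 0]] = (1, 0)(1, 2)ᵀ, so take a₁ = (2, -1), b₁ = (0, 1), a₂ = (1, 0), b₂ = (1, 2).
Each slice is an integer combination of E₁ = a₁b₁ᵀ and E₂ = a₂b₂ᵀ: S₀ = E₂, S₁ = 9·E₁ − 2·E₂, S₂ = 9·E₁ − 3·E₂; reading off coefficients, c₁ = (0, 9, 9) and c₂ = (1, -2, -3).
Hence T = (2, -1) ∘ (0, 1) ∘ (0, 9, 9) + (1, 0) ∘ (1, 2) ∘ (1, -2, -3), so rank(T) ≤ 2.
These bounds meet, so rank(T) = 2.

rank(T) = 2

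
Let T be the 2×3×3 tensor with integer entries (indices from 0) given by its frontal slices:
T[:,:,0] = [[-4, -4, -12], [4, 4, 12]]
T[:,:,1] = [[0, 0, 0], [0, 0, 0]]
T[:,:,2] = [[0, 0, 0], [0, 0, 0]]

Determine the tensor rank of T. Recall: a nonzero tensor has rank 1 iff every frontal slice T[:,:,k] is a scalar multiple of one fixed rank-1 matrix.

Lower bound: T ≠ 0 (e.g. T[0,0,0] = -4), so rank(T) ≥ 1.
Upper bound: if T = a ⊗ b ⊗ c then every fibre of T is a multiple of the corresponding factor, so read the factors off the fibres through the nonzero entry T[0,0,0] = -4.
The mode-1 fibre T[:,0,0] = [-4, 4] gives a = [1, -1] (primitive direction); the mode-2 fibre T[0,:,0] = [-4, -4, -12] gives b = [1, 1, 3]; then c[k] = T[0,0,k] / (a[0]·b[0]) = [-4, 0, 0] / 1 = [-4, 0, 0].
Expanding [1, -1] ⊗ [1, 1, 3] ⊗ [-4, 0, 0] reproduces all 18 entries of T, so T = [1, -1] ⊗ [1, 1, 3] ⊗ [-4, 0, 0] and rank(T) ≤ 1.
These bounds meet, so rank(T) = 1.
Check entry T[0,2,2] = 0: (1)·(3)·(0) = 0.

1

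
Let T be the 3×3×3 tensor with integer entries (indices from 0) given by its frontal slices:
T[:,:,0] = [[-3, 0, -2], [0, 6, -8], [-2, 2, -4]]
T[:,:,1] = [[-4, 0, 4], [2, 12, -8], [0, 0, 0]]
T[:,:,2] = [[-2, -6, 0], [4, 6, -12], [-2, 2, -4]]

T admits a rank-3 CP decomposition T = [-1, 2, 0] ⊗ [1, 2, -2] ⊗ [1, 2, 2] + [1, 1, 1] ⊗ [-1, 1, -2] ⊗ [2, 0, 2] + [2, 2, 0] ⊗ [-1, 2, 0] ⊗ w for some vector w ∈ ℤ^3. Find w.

w = [0, 1, -1]

Subtract the known terms from T to get the rank-1 residual R = [2, 2, 0] ⊗ [-1, 2, 0] ⊗ w, so R[i,j,k] = a[i]·b[j]·w[k]. Pick indices with nonzero a[0]·b[0] = (2)·(-1) = -2. Only the fibre through (0,0,·) is needed: R[0,0,:] = T[0,0,:] − Σₗ aₗ[0]bₗ[0]cₗ = [-3, -4, -2] − (-1)·(1)·[1, 2, 2] − (1)·(-1)·[2, 0, 2] = [0, -2, 2]. Then w[k] = R[0,0,k] / -2 for each k, giving w = [0, -2, 2] / -2 = [0, 1, -1].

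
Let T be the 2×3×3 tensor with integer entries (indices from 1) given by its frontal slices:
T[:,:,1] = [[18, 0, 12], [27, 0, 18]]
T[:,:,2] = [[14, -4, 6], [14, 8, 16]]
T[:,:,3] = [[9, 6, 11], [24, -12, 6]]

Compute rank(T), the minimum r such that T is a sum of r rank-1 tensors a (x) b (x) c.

Lower bound: in the mode-3 unfolding of T (rows indexed by k, columns by (i,j)) the 2×2 minor on rows k ∈ {1, 2}, columns (i,j) ∈ {(1,1), (1,2)} is det [[18, 0], [14, -4]] = -72 ≠ 0, so that unfolding has rank ≥ 2 and hence rank(T) ≥ 2 (CP rank is at least every unfolding rank, though it can be larger).
Upper bound: with S_k = T[:,:,k], the two rank-1 terms a₁b₁ᵀ, a₂b₂ᵀ are the rank-1 members of the pencil x·S₁ + y·S₂.
The 2×2 minor of x·S₁ + y·S₂ on rows {1,2}, columns {1,2} is 252·xy + 168·y² = 84·(3·x + 2·y)(y), vanishing at (x:y) = (2:-3) and (1:0).
M₁ = 2·S₁ − 3·S₂ = [[-6, 12, 6], [12, -24, -12]] = (-6)·[1, -2][1, -2, -1]ᵀ and M₂ = S₁ = [[18, 0, 12], [27, 0, 18]] = 3·[2, 3][3, 0, 2]ᵀ, so take a₁ = [1, -2], b₁ = [1, -2, -1], a₂ = [2, 3], b₂ = [3, 0, 2].
Each slice is an integer combination of E₁ = a₁b₁ᵀ and E₂ = a₂b₂ᵀ: S₁ = 3·E₂, S₂ = 2·E₁ + 2·E₂, S₃ = −3·E₁ + 2·E₂; reading off coefficients, c₁ = [0, 2, -3] and c₂ = [3, 2, 2].
Hence T = [1, -2] (x) [1, -2, -1] (x) [0, 2, -3] + [2, 3] (x) [3, 0, 2] (x) [3, 2, 2], so rank(T) ≤ 2.
These bounds meet, so rank(T) = 2.

2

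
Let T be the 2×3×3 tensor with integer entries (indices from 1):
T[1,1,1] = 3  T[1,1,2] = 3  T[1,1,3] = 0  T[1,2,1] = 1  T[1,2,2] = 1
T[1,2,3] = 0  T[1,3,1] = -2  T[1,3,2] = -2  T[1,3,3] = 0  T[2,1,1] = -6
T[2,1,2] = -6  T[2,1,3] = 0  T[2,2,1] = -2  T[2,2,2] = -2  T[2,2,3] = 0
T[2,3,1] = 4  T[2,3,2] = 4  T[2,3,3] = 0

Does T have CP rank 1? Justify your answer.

Yes

If T = a ⊗ b ⊗ c then every fibre of T is a multiple of the corresponding factor, so read the factors off the fibres through the nonzero entry T[1,1,1] = 3.
The mode-1 fibre T[:,1,1] = [3, -6] gives a = [1, -2] (primitive direction); the mode-2 fibre T[1,:,1] = [3, 1, -2] gives b = [3, 1, -2]; then c[k] = T[1,1,k] / (a[1]·b[1]) = [3, 3, 0] / 3 = [1, 1, 0].
Expanding [1, -2] ⊗ [3, 1, -2] ⊗ [1, 1, 0] reproduces all 18 entries of T, so T = [1, -2] ⊗ [3, 1, -2] ⊗ [1, 1, 0] and rank(T) ≤ 1.
Equivalently every frontal slice T[:,:,k] is c[k] times the rank-1 matrix [1, -2] ⊗ [3, 1, -2]. So T has rank 1 (it is nonzero).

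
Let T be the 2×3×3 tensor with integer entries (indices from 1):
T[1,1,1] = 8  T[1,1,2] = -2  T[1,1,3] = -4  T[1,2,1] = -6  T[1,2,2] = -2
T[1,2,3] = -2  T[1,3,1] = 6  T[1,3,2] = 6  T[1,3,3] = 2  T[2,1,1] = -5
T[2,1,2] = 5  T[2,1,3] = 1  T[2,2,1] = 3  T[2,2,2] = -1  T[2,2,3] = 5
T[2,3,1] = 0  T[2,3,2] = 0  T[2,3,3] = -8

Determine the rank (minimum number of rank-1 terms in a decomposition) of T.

Lower bound: the mode-3 unfolding of T (rows indexed by k, columns by (i,j) = (1,1), (1,2), (1,3), (2,1), (2,2), (2,3)) is [[8, -6, 6, -5, 3, 0], [-2, -2, 6, 5, -1, 0], [-4, -2, 2, 1, 5, -8]].
There the 3×3 minor on rows k ∈ {1, 2, 3}, columns (i,j) ∈ {(1,1), (1,2), (1,3)} is det [[8, -6, 6], [-2, -2, 6], [-4, -2, 2]] = 160 ≠ 0, so this unfolding has rank ≥ 3; CP rank is at least every unfolding rank, so rank(T) ≥ 3. (This is only a lower bound: in general the CP rank may exceed every unfolding rank, so we still need to exhibit 3 rank-1 terms summing to T.)
Upper bound: T is a sum of 3 rank-1 terms, T = (1, -1) ∘ (1, -2, 2) ∘ (2, 0, 2) + (1, -1) ∘ (2, 0, -1) ∘ (2, -2, -2) + (2, 1) ∘ (1, -1, 2) ∘ (1, 1, -1) (one valid choice — decompositions are not unique — normalised so each a, b is primitive with positive first nonzero entry; check it by expanding all entries), so rank(T) ≤ 3.
These bounds meet, so rank(T) = 3.

3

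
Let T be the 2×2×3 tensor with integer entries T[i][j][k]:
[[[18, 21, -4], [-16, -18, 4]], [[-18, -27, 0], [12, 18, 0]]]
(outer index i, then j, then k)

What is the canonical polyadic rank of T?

2

Lower bound: in the mode-2 unfolding of T (rows indexed by j, columns by (i,k)) the 2×2 minor on rows j ∈ {0, 1}, columns (i,k) ∈ {(0,0), (0,1)} is det [[18, 21], [-16, -18]] = 12 ≠ 0, so that unfolding has rank ≥ 2 and hence rank(T) ≥ 2 (CP rank is at least every unfolding rank, though it can be larger).
Upper bound: with S_k = T[:,:,k], the two rank-1 terms a₁b₁ᵀ, a₂b₂ᵀ are the rank-1 members of the pencil x·S₀ + y·S₁.
det(x·S₀ + y·S₁) is −72·x² − 180·xy − 108·y² = (-36)·(2·x + 3·y)(x + y), vanishing at (x:y) = (3:-2) and (1:-1).
M₁ = 3·S₀ − 2·S₁ = [[12, -12], [0, 0]] = 12·[1, 0][1, -1]ᵀ and M₂ = S₀ − S₁ = [[-3, 2], [9, -6]] = −[1, -3][3, -2]ᵀ, so take a₁ = [1, 0], b₁ = [1, -1], a₂ = [1, -3], b₂ = [3, -2].
Each slice is an integer combination of E₁ = a₁b₁ᵀ and E₂ = a₂b₂ᵀ: S₀ = 12·E₁ + 2·E₂, S₁ = 12·E₁ + 3·E₂, S₂ = −4·E₁; reading off coefficients, c₁ = [12, 12, -4] and c₂ = [2, 3, 0].
Hence T = [1, 0] ⊗ [1, -1] ⊗ [12, 12, -4] + [1, -3] ⊗ [3, -2] ⊗ [2, 3, 0], so rank(T) ≤ 2.
These bounds meet, so rank(T) = 2.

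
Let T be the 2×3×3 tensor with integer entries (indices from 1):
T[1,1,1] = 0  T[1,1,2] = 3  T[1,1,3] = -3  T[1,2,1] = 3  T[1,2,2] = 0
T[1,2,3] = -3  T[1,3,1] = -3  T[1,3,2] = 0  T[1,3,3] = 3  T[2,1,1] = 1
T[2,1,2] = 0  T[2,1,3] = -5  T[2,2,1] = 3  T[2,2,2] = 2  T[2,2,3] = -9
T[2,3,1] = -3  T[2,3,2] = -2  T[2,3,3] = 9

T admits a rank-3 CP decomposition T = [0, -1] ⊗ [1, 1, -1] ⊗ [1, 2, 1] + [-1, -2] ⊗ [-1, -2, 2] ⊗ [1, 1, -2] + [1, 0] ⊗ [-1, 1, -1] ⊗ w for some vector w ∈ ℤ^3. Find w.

w = [1, -2, 1]

Subtract the known terms from T to get the rank-1 residual R = [1, 0] ⊗ [-1, 1, -1] ⊗ w, so R[i,j,k] = a[i]·b[j]·w[k]. Pick indices with nonzero a[1]·b[1] = (1)·(-1) = -1. Only the fibre through (1,1,·) is needed: R[1,1,:] = T[1,1,:] − Σₗ aₗ[1]bₗ[1]cₗ = [0, 3, -3] − (0)·(1)·[1, 2, 1] − (-1)·(-1)·[1, 1, -2] = [-1, 2, -1]. Then w[k] = R[1,1,k] / -1 for each k, giving w = [-1, 2, -1] / -1 = [1, -2, 1].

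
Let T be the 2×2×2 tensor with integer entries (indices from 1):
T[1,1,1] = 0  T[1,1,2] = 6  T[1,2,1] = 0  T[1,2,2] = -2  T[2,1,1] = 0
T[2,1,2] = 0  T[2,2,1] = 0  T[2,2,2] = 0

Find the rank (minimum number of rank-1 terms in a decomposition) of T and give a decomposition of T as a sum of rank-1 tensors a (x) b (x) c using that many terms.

rank(T) = 1

Lower bound: T ≠ 0 (e.g. T[1,1,2] = 6), so rank(T) ≥ 1.
Upper bound: if T = a (x) b (x) c then every fibre of T is a multiple of the corresponding factor, so read the factors off the fibres through the nonzero entry T[1,1,2] = 6.
The mode-1 fibre T[:,1,2] = [6, 0] gives a = [1, 0] (primitive direction); the mode-2 fibre T[1,:,2] = [6, -2] gives b = [3, -1]; then c[k] = T[1,1,k] / (a[1]·b[1]) = [0, 6] / 3 = [0, 2].
Expanding [1, 0] (x) [3, -1] (x) [0, 2] reproduces all 8 entries of T, so T = [1, 0] (x) [3, -1] (x) [0, 2] and rank(T) ≤ 1.
These bounds meet, so rank(T) = 1.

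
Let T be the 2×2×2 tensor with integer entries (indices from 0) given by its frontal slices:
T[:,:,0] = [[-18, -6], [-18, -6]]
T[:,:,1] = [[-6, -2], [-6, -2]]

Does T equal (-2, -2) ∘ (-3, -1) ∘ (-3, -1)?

Yes

Reconstruct entrywise from the claimed factors. For example, T[0,1,0] = -6 and Σₗ aₗ[0]bₗ[1]cₗ[0] = (-2)·(-1)·(-3) = -6; checking all 8 entries, every one matches. The claim holds.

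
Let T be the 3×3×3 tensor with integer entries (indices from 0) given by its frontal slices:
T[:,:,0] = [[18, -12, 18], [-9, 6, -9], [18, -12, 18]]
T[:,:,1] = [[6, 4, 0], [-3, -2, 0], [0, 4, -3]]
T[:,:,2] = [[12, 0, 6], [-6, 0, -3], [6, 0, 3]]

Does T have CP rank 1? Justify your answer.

The mode-3 unfolding of T (rows indexed by k, columns by (i,j) = (0,0), (0,1), (0,2), (1,0), (1,1), (1,2), (2,0), (2,1), (2,2)) is [[18, -12, 18, -9, 6, -9, 18, -12, 18], [6, 4, 0, -3, -2, 0, 0, 4, -3], [12, 0, 6, -6, 0, -3, 6, 0, 3]].
There the 2×2 minor on rows k ∈ {0, 1}, columns (i,j) ∈ {(0,0), (0,1)} is det [[18, -12], [6, 4]] = 144 ≠ 0, so this unfolding has rank ≥ 2; CP rank is at least every unfolding rank, so rank(T) ≥ 2.
In particular rank(T) ≥ 2 > 1, so T is not rank-1.

No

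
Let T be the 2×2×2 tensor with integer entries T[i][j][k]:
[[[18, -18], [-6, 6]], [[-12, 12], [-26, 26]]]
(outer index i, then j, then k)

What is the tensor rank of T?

2

Lower bound: in the mode-2 unfolding of T (rows indexed by j, columns by (i,k)) the 2×2 minor on rows j ∈ {0, 1}, columns (i,k) ∈ {(0,0), (1,0)} is det [[18, -12], [-6, -26]] = -540 ≠ 0, so that unfolding has rank ≥ 2 and hence rank(T) ≥ 2 (CP rank is at least every unfolding rank, though it can be larger).
Upper bound: T[:,:,k] = c[k]·M for every slice, with c = [1, -1] and M = [[18, -6], [-12, -26]] (rows i, columns j).
Splitting M by its rows (i = 0, 1), M = [1, 0][18, -6]ᵀ + [0, 1][-12, -26]ᵀ.
Hence T = [1, 0] ⊗ [18, -6] ⊗ [1, -1] + [0, 1] ⊗ [-12, -26] ⊗ [1, -1], so rank(T) ≤ 2.
These bounds meet, so rank(T) = 2.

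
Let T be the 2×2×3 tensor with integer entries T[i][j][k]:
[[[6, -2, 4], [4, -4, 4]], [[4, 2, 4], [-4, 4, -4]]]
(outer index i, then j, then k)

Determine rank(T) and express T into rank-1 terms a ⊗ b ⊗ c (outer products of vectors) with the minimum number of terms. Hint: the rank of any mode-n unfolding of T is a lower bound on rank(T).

rank(T) = 3

Lower bound: the mode-3 unfolding of T (rows indexed by k, columns by (i,j) = (0,0), (0,1), (1,0), (1,1)) is [[6, 4, 4, -4], [-2, -4, 2, 4], [4, 4, 4, -4]].
There the 3×3 minor on rows k ∈ {0, 1, 2}, columns (i,j) ∈ {(0,0), (0,1), (1,0)} is det [[6, 4, 4], [-2, -4, 2], [4, 4, 4]] = -48 ≠ 0, so this unfolding has rank ≥ 3; CP rank is at least every unfolding rank, so rank(T) ≥ 3. (This is only a lower bound: in general the CP rank may exceed every unfolding rank, so we still need to exhibit 3 rank-1 terms summing to T.)
Upper bound: T is a sum of 3 rank-1 terms, T = [1, -1] ⊗ [1, 2] ⊗ [2, -2, 2] + [1, 1] ⊗ [1, 0] ⊗ [2, 0, -2] + [1, 2] ⊗ [1, 0] ⊗ [2, 0, 4] (written with every a and b primitive with positive leading entry and the scale carried by c; CP decompositions are not unique, and this one is verified by expanding entrywise), so rank(T) ≤ 3.
These bounds meet, so rank(T) = 3.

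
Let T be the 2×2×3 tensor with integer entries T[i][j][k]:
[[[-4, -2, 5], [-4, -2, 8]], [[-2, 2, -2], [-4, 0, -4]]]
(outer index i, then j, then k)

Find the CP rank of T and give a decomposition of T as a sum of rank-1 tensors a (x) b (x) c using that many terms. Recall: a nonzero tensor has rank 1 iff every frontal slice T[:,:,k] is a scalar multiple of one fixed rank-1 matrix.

rank(T) = 3

Lower bound: the mode-3 unfolding of T (rows indexed by k, columns by (i,j) = (0,0), (0,1), (1,0), (1,1)) is [[-4, -4, -2, -4], [-2, -2, 2, 0], [5, 8, -2, -4]].
There the 3×3 minor on rows k ∈ {0, 1, 2}, columns (i,j) ∈ {(0,0), (0,1), (1,0)} is det [[-4, -4, -2], [-2, -2, 2], [5, 8, -2]] = 36 ≠ 0, so this unfolding has rank ≥ 3; CP rank is at least every unfolding rank, so rank(T) ≥ 3. (Flattening ranks never certify an upper bound on CP rank; for that we must actually write T with 3 rank-1 terms.)
Upper bound: T is a sum of 3 rank-1 terms, T = (1, -2) (x) (0, 1) (x) (2, 2, -1) + (1, -1) (x) (1, 2) (x) (-2, -2, 4) + (1, 2) (x) (1, 1) (x) (-2, 0, 1) (written with every a and b primitive with positive leading entry and the scale carried by c; CP decompositions are not unique, and this one is verified by expanding entrywise), so rank(T) ≤ 3.
These bounds meet, so rank(T) = 3.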